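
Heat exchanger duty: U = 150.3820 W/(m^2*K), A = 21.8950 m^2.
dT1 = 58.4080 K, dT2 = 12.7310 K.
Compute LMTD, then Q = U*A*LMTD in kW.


LMTD = 29.9833 K
Q = 150.3820 * 21.8950 * 29.9833 = 98723.5466 W = 98.7235 kW

98.7235 kW


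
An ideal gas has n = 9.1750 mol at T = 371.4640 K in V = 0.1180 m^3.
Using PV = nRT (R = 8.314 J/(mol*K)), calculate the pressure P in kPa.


P = nRT/V = 9.1750 * 8.314 * 371.4640 / 0.1180
= 28335.6268 / 0.1180 = 240132.4306 Pa = 240.1324 kPa

240.1324 kPa


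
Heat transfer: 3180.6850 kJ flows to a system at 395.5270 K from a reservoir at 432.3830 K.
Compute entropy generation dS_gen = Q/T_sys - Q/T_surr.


dS_sys = 3180.6850/395.5270 = 8.0416 kJ/K
dS_surr = -3180.6850/432.3830 = -7.3562 kJ/K
dS_gen = 8.0416 - 7.3562 = 0.6855 kJ/K (irreversible)

dS_gen = 0.6855 kJ/K, irreversible


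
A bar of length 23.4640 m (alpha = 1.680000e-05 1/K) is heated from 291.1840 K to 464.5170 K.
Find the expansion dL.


dT = 173.3330 K
dL = 1.680000e-05 * 23.4640 * 173.3330 = 0.068327 m
L_final = 23.532327 m

dL = 0.068327 m


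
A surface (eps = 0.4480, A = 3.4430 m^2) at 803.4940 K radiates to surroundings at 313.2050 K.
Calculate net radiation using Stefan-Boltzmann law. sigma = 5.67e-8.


T^4 = 4.1680e+11
Tsurr^4 = 9.6231e+09
Q = 0.4480 * 5.67e-8 * 3.4430 * 4.0718e+11 = 35610.9978 W

35610.9978 W


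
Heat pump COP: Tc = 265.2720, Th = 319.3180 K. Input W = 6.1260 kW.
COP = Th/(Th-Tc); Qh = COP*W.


COP = 319.3180 / 54.0460 = 5.9083
Qh = 5.9083 * 6.1260 = 36.1940 kW

COP = 5.9083, Qh = 36.1940 kW


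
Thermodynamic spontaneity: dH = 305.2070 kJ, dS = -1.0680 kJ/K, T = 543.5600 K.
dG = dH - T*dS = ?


T*dS = 543.5600 * -1.0680 = -580.5221 kJ
dG = 305.2070 + 580.5221 = 885.7291 kJ (non-spontaneous)

dG = 885.7291 kJ, non-spontaneous


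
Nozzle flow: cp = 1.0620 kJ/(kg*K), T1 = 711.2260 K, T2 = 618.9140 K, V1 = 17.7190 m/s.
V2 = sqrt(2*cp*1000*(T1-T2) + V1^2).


dT = 92.3120 K
2*cp*1000*dT = 196070.6880
V1^2 = 313.9630
V2 = sqrt(196384.6510) = 443.1531 m/s

443.1531 m/s


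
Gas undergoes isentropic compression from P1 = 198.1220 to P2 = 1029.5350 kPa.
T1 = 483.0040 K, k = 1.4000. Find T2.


(k-1)/k = 0.2857
(P2/P1)^exp = 1.6014
T2 = 483.0040 * 1.6014 = 773.4618 K

773.4618 K


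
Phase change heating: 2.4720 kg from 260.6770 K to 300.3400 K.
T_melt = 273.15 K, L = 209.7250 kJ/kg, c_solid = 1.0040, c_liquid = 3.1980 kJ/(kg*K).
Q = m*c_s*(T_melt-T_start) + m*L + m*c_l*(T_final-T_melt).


Q1 (sensible, solid) = 2.4720 * 1.0040 * 12.4730 = 30.9566 kJ
Q2 (latent) = 2.4720 * 209.7250 = 518.4402 kJ
Q3 (sensible, liquid) = 2.4720 * 3.1980 * 27.1900 = 214.9493 kJ
Q_total = 764.3461 kJ

764.3461 kJ


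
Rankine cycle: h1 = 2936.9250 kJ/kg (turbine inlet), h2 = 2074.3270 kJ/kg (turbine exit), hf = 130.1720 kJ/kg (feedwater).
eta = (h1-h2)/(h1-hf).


W = 862.5980 kJ/kg
Q_in = 2806.7530 kJ/kg
eta = 0.3073 = 30.7330%

eta = 30.7330%


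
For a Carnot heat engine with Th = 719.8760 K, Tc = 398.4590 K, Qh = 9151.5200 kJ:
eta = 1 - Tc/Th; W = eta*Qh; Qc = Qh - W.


eta = 1 - 398.4590/719.8760 = 0.4465
W = 0.4465 * 9151.5200 = 4086.0566 kJ
Qc = 9151.5200 - 4086.0566 = 5065.4634 kJ

eta = 44.6489%, W = 4086.0566 kJ, Qc = 5065.4634 kJ


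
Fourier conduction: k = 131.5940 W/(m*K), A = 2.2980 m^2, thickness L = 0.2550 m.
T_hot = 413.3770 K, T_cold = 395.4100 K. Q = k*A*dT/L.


dT = 17.9670 K
Q = 131.5940 * 2.2980 * 17.9670 / 0.2550 = 21306.9605 W

21306.9605 W


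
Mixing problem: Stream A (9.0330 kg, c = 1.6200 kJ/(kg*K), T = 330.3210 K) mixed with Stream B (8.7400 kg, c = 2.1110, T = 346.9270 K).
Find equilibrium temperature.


num = 11234.5909
den = 33.0836
Tf = 339.5819 K

339.5819 K


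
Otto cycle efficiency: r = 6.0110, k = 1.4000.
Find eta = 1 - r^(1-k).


r^(k-1) = 2.0492
eta = 1 - 1/2.0492 = 0.5120 = 51.1998%

51.1998%


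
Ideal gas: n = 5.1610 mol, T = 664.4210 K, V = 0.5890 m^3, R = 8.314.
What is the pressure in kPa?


P = nRT/V = 5.1610 * 8.314 * 664.4210 / 0.5890
= 28509.3444 / 0.5890 = 48402.9616 Pa = 48.4030 kPa

48.4030 kPa


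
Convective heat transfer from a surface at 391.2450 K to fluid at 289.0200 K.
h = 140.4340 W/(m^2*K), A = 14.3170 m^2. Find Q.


dT = 102.2250 K
Q = 140.4340 * 14.3170 * 102.2250 = 205532.9285 W

205532.9285 W


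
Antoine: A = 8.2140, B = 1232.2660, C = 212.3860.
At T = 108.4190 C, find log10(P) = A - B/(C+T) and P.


C+T = 320.8050
B/(C+T) = 3.8412
log10(P) = 8.2140 - 3.8412 = 4.3728
P = 10^4.3728 = 23595.6361 mmHg

23595.6361 mmHg


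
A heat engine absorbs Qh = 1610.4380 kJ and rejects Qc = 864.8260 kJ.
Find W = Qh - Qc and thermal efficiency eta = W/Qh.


W = 1610.4380 - 864.8260 = 745.6120 kJ
eta = 745.6120 / 1610.4380 = 0.4630 = 46.2987%

W = 745.6120 kJ, eta = 46.2987%


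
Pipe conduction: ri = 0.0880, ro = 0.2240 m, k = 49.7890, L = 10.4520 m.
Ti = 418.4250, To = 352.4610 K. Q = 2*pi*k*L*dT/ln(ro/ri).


dT = 65.9640 K
ln(ro/ri) = 0.9343
Q = 2*pi*49.7890*10.4520*65.9640 / 0.9343 = 230849.5400 W

230849.5400 W


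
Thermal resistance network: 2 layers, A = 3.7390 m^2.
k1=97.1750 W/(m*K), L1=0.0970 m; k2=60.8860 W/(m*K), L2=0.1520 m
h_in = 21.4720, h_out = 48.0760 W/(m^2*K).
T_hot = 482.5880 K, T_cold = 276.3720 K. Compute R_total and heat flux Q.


R_conv_in = 1/(21.4720*3.7390) = 0.0125
R_1 = 0.0970/(97.1750*3.7390) = 0.0003
R_2 = 0.1520/(60.8860*3.7390) = 0.0007
R_conv_out = 1/(48.0760*3.7390) = 0.0056
R_total = 0.0190 K/W
Q = 206.2160 / 0.0190 = 10880.0689 W

R_total = 0.0190 K/W, Q = 10880.0689 W


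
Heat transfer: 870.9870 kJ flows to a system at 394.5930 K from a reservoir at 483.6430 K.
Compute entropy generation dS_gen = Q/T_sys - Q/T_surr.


dS_sys = 870.9870/394.5930 = 2.2073 kJ/K
dS_surr = -870.9870/483.6430 = -1.8009 kJ/K
dS_gen = 2.2073 - 1.8009 = 0.4064 kJ/K (irreversible)

dS_gen = 0.4064 kJ/K, irreversible


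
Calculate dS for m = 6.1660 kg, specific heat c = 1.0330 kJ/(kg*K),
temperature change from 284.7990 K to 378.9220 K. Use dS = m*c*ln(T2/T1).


T2/T1 = 1.3305
ln(T2/T1) = 0.2855
dS = 6.1660 * 1.0330 * 0.2855 = 1.8188 kJ/K

1.8188 kJ/K


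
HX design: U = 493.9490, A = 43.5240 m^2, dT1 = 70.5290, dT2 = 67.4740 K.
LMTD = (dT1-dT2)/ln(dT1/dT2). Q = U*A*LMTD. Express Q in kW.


LMTD = 68.9902 K
Q = 493.9490 * 43.5240 * 68.9902 = 1483195.7969 W = 1483.1958 kW

1483.1958 kW


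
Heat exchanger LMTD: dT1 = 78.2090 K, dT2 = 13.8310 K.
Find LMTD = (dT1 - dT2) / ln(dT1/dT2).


dT1/dT2 = 5.6546
ln(dT1/dT2) = 1.7325
LMTD = 64.3780 / 1.7325 = 37.1596 K

37.1596 K


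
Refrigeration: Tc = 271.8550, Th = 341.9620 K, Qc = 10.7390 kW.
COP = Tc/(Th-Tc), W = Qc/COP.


COP = 271.8550 / 70.1070 = 3.8777
W = 10.7390 / 3.8777 = 2.7694 kW

COP = 3.8777, W = 2.7694 kW


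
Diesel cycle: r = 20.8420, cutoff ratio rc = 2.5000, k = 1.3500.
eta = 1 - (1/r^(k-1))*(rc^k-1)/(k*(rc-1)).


r^(k-1) = 2.8949
rc^k = 3.4452
eta = 0.5829 = 58.2874%

58.2874%


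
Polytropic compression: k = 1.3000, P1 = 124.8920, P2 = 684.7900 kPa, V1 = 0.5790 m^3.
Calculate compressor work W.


(k-1)/k = 0.2308
(P2/P1)^exp = 1.4810
W = 4.3333 * 124.8920 * 0.5790 * (1.4810 - 1) = 150.7112 kJ

150.7112 kJ


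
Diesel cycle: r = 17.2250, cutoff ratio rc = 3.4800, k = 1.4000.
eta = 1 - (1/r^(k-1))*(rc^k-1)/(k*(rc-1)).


r^(k-1) = 3.1222
rc^k = 5.7307
eta = 0.5636 = 56.3599%

56.3599%


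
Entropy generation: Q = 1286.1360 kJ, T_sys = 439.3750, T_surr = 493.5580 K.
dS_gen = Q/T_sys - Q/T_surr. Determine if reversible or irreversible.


dS_sys = 1286.1360/439.3750 = 2.9272 kJ/K
dS_surr = -1286.1360/493.5580 = -2.6058 kJ/K
dS_gen = 2.9272 - 2.6058 = 0.3213 kJ/K (irreversible)

dS_gen = 0.3213 kJ/K, irreversible


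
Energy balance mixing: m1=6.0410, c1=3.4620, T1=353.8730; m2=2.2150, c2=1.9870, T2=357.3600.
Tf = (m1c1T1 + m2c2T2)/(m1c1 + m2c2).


num = 8973.6940
den = 25.3151
Tf = 354.4792 K

354.4792 K


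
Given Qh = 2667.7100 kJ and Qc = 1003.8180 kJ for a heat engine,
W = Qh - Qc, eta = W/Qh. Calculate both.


W = 2667.7100 - 1003.8180 = 1663.8920 kJ
eta = 1663.8920 / 2667.7100 = 0.6237 = 62.3715%

W = 1663.8920 kJ, eta = 62.3715%


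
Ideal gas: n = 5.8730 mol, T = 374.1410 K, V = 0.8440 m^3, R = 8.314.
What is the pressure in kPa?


P = nRT/V = 5.8730 * 8.314 * 374.1410 / 0.8440
= 18268.6024 / 0.8440 = 21645.2635 Pa = 21.6453 kPa

21.6453 kPa


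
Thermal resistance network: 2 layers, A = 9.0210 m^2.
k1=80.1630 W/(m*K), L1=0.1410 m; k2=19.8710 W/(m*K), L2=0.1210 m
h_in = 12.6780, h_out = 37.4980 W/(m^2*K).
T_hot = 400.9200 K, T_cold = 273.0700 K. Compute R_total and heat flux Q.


R_conv_in = 1/(12.6780*9.0210) = 0.0087
R_1 = 0.1410/(80.1630*9.0210) = 0.0002
R_2 = 0.1210/(19.8710*9.0210) = 0.0007
R_conv_out = 1/(37.4980*9.0210) = 0.0030
R_total = 0.0126 K/W
Q = 127.8500 / 0.0126 = 10171.1224 W

R_total = 0.0126 K/W, Q = 10171.1224 W


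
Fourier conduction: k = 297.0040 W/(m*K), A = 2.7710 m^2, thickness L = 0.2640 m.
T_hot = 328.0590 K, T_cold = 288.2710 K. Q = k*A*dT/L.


dT = 39.7880 K
Q = 297.0040 * 2.7710 * 39.7880 / 0.2640 = 124035.7870 W

124035.7870 W


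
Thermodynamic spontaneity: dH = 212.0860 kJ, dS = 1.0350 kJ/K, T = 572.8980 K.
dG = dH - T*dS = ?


T*dS = 572.8980 * 1.0350 = 592.9494 kJ
dG = 212.0860 - 592.9494 = -380.8634 kJ (spontaneous)

dG = -380.8634 kJ, spontaneous


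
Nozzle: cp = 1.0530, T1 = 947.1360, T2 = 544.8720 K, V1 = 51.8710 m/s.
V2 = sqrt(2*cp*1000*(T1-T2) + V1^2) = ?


dT = 402.2640 K
2*cp*1000*dT = 847167.9840
V1^2 = 2690.6006
V2 = sqrt(849858.5846) = 921.8777 m/s

921.8777 m/s


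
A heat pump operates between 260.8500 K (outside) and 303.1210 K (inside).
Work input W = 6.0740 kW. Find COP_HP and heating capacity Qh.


COP = 303.1210 / 42.2710 = 7.1709
Qh = 7.1709 * 6.0740 = 43.5560 kW

COP = 7.1709, Qh = 43.5560 kW


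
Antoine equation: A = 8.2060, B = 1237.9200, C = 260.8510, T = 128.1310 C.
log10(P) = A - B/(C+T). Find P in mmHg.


C+T = 388.9820
B/(C+T) = 3.1825
log10(P) = 8.2060 - 3.1825 = 5.0235
P = 10^5.0235 = 105569.6581 mmHg

105569.6581 mmHg


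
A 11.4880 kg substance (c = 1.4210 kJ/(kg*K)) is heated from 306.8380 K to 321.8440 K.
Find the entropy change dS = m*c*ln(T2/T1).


T2/T1 = 1.0489
ln(T2/T1) = 0.0477
dS = 11.4880 * 1.4210 * 0.0477 = 0.7794 kJ/K

0.7794 kJ/K


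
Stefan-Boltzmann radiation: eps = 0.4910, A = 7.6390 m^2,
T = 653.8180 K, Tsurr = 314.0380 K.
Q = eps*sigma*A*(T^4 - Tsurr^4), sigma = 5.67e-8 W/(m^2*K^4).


T^4 = 1.8274e+11
Tsurr^4 = 9.7259e+09
Q = 0.4910 * 5.67e-8 * 7.6390 * 1.7301e+11 = 36793.9269 W

36793.9269 W


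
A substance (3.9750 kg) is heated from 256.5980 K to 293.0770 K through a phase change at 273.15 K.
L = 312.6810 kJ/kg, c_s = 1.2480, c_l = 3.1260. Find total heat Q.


Q1 (sensible, solid) = 3.9750 * 1.2480 * 16.5520 = 82.1112 kJ
Q2 (latent) = 3.9750 * 312.6810 = 1242.9070 kJ
Q3 (sensible, liquid) = 3.9750 * 3.1260 * 19.9270 = 247.6099 kJ
Q_total = 1572.6280 kJ

1572.6280 kJ


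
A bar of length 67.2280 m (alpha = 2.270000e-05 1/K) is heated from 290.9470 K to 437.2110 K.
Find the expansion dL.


dT = 146.2640 K
dL = 2.270000e-05 * 67.2280 * 146.2640 = 0.223210 m
L_final = 67.451210 m

dL = 0.223210 m


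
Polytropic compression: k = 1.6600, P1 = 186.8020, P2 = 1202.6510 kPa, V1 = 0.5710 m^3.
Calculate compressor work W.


(k-1)/k = 0.3976
(P2/P1)^exp = 2.0968
W = 2.5152 * 186.8020 * 0.5710 * (2.0968 - 1) = 294.2417 kJ

294.2417 kJ


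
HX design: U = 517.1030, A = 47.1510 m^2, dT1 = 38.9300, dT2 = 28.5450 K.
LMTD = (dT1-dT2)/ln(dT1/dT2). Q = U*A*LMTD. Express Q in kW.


LMTD = 33.4694 K
Q = 517.1030 * 47.1510 * 33.4694 = 816048.4859 W = 816.0485 kW

816.0485 kW


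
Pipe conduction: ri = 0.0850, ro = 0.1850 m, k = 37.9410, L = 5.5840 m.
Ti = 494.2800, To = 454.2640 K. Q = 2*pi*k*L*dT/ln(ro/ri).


dT = 40.0160 K
ln(ro/ri) = 0.7777
Q = 2*pi*37.9410*5.5840*40.0160 / 0.7777 = 68494.0861 W

68494.0861 W


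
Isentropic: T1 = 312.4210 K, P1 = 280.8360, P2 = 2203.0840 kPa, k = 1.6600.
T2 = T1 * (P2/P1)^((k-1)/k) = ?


(k-1)/k = 0.3976
(P2/P1)^exp = 2.2682
T2 = 312.4210 * 2.2682 = 708.6241 K

708.6241 K


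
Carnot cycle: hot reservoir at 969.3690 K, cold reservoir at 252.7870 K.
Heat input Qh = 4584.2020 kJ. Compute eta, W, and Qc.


eta = 1 - 252.7870/969.3690 = 0.7392
W = 0.7392 * 4584.2020 = 3388.7577 kJ
Qc = 4584.2020 - 3388.7577 = 1195.4443 kJ

eta = 73.9225%, W = 3388.7577 kJ, Qc = 1195.4443 kJ


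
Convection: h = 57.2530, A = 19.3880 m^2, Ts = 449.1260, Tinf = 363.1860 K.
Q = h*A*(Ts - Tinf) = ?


dT = 85.9400 K
Q = 57.2530 * 19.3880 * 85.9400 = 95395.2188 W

95395.2188 W


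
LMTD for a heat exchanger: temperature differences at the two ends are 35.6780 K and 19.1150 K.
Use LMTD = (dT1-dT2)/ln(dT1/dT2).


dT1/dT2 = 1.8665
ln(dT1/dT2) = 0.6241
LMTD = 16.5630 / 0.6241 = 26.5407 K

26.5407 K


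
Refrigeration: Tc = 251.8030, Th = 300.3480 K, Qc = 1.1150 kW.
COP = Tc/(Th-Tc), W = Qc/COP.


COP = 251.8030 / 48.5450 = 5.1870
W = 1.1150 / 5.1870 = 0.2150 kW

COP = 5.1870, W = 0.2150 kW


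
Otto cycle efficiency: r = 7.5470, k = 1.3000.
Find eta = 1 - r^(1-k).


r^(k-1) = 1.8337
eta = 1 - 1/1.8337 = 0.4547 = 45.4660%

45.4660%


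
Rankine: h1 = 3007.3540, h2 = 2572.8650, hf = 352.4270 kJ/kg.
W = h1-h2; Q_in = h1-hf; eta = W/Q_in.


W = 434.4890 kJ/kg
Q_in = 2654.9270 kJ/kg
eta = 0.1637 = 16.3654%

eta = 16.3654%


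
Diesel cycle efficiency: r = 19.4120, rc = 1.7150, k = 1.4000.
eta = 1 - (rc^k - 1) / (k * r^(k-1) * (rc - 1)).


r^(k-1) = 3.2751
rc^k = 2.1280
eta = 0.6559 = 65.5933%

65.5933%


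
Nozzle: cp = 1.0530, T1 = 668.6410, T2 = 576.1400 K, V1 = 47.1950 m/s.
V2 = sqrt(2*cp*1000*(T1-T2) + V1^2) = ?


dT = 92.5010 K
2*cp*1000*dT = 194807.1060
V1^2 = 2227.3680
V2 = sqrt(197034.4740) = 443.8857 m/s

443.8857 m/s


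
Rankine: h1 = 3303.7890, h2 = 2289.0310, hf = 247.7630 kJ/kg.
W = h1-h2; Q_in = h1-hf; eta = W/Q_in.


W = 1014.7580 kJ/kg
Q_in = 3056.0260 kJ/kg
eta = 0.3321 = 33.2051%

eta = 33.2051%


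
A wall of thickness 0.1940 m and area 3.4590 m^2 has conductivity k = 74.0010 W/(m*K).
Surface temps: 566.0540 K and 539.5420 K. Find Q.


dT = 26.5120 K
Q = 74.0010 * 3.4590 * 26.5120 / 0.1940 = 34980.7335 W

34980.7335 W


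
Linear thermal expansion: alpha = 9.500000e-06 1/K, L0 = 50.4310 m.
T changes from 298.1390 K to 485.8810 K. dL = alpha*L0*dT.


dT = 187.7420 K
dL = 9.500000e-06 * 50.4310 * 187.7420 = 0.089946 m
L_final = 50.520946 m

dL = 0.089946 m


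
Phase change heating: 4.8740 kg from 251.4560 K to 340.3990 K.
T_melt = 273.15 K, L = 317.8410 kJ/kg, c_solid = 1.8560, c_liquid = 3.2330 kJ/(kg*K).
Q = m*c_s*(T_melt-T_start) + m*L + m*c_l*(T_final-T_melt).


Q1 (sensible, solid) = 4.8740 * 1.8560 * 21.6940 = 196.2470 kJ
Q2 (latent) = 4.8740 * 317.8410 = 1549.1570 kJ
Q3 (sensible, liquid) = 4.8740 * 3.2330 * 67.2490 = 1059.6857 kJ
Q_total = 2805.0897 kJ

2805.0897 kJ


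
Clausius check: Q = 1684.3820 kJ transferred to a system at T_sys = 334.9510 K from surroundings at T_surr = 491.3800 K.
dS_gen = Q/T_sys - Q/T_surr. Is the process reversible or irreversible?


dS_sys = 1684.3820/334.9510 = 5.0287 kJ/K
dS_surr = -1684.3820/491.3800 = -3.4279 kJ/K
dS_gen = 5.0287 - 3.4279 = 1.6009 kJ/K (irreversible)

dS_gen = 1.6009 kJ/K, irreversible


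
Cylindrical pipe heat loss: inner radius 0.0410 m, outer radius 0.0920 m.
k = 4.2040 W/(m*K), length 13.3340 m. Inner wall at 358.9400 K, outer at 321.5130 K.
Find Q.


dT = 37.4270 K
ln(ro/ri) = 0.8082
Q = 2*pi*4.2040*13.3340*37.4270 / 0.8082 = 16310.2390 W

16310.2390 W


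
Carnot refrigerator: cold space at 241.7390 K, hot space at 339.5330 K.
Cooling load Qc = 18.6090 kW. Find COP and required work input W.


COP = 241.7390 / 97.7940 = 2.4719
W = 18.6090 / 2.4719 = 7.5282 kW

COP = 2.4719, W = 7.5282 kW


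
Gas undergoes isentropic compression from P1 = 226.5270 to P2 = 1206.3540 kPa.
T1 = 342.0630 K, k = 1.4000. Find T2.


(k-1)/k = 0.2857
(P2/P1)^exp = 1.6126
T2 = 342.0630 * 1.6126 = 551.6150 K

551.6150 K


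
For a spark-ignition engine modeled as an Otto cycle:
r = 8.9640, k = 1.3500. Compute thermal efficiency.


r^(k-1) = 2.1546
eta = 1 - 1/2.1546 = 0.5359 = 53.5886%

53.5886%


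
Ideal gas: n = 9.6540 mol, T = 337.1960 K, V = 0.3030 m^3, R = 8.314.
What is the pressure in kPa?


P = nRT/V = 9.6540 * 8.314 * 337.1960 / 0.3030
= 27064.4826 / 0.3030 = 89321.7247 Pa = 89.3217 kPa

89.3217 kPa


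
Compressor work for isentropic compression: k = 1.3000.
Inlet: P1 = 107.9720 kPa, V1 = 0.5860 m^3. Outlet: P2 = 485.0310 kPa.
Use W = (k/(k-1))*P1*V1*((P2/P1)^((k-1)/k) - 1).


(k-1)/k = 0.2308
(P2/P1)^exp = 1.4144
W = 4.3333 * 107.9720 * 0.5860 * (1.4144 - 1) = 113.6145 kJ

113.6145 kJ


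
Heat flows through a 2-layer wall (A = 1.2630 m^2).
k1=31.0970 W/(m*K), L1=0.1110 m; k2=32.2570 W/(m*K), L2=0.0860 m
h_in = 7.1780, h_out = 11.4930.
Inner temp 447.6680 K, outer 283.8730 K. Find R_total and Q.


R_conv_in = 1/(7.1780*1.2630) = 0.1103
R_1 = 0.1110/(31.0970*1.2630) = 0.0028
R_2 = 0.0860/(32.2570*1.2630) = 0.0021
R_conv_out = 1/(11.4930*1.2630) = 0.0689
R_total = 0.1841 K/W
Q = 163.7950 / 0.1841 = 889.5486 W

R_total = 0.1841 K/W, Q = 889.5486 W


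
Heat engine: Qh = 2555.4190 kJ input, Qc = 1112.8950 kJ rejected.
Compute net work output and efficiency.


W = 2555.4190 - 1112.8950 = 1442.5240 kJ
eta = 1442.5240 / 2555.4190 = 0.5645 = 56.4496%

W = 1442.5240 kJ, eta = 56.4496%


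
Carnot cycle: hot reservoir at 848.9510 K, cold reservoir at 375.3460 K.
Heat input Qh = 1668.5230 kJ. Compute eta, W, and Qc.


eta = 1 - 375.3460/848.9510 = 0.5579
W = 0.5579 * 1668.5230 = 930.8203 kJ
Qc = 1668.5230 - 930.8203 = 737.7027 kJ

eta = 55.7871%, W = 930.8203 kJ, Qc = 737.7027 kJ


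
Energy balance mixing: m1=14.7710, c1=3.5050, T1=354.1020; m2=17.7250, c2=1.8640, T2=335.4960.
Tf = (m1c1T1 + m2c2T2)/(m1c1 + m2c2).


num = 29417.2810
den = 84.8118
Tf = 346.8538 K

346.8538 K


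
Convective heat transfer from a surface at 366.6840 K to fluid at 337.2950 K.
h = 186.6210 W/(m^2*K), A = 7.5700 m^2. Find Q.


dT = 29.3890 K
Q = 186.6210 * 7.5700 * 29.3890 = 41518.4566 W

41518.4566 W


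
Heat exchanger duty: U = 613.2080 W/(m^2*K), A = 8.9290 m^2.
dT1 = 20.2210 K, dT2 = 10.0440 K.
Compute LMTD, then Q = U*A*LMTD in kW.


LMTD = 14.5438 K
Q = 613.2080 * 8.9290 * 14.5438 = 79632.4072 W = 79.6324 kW

79.6324 kW


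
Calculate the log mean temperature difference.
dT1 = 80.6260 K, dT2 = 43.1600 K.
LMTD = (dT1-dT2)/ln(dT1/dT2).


dT1/dT2 = 1.8681
ln(dT1/dT2) = 0.6249
LMTD = 37.4660 / 0.6249 = 59.9545 K

59.9545 K


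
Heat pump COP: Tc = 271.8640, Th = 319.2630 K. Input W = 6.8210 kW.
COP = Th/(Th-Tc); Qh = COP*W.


COP = 319.2630 / 47.3990 = 6.7356
Qh = 6.7356 * 6.8210 = 45.9439 kW

COP = 6.7356, Qh = 45.9439 kW


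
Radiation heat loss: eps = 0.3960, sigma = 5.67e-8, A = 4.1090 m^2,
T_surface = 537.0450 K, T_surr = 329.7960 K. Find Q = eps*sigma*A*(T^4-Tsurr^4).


T^4 = 8.3185e+10
Tsurr^4 = 1.1830e+10
Q = 0.3960 * 5.67e-8 * 4.1090 * 7.1355e+10 = 6583.1937 W

6583.1937 W


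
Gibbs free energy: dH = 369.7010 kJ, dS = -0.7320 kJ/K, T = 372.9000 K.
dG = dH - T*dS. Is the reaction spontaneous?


T*dS = 372.9000 * -0.7320 = -272.9628 kJ
dG = 369.7010 + 272.9628 = 642.6638 kJ (non-spontaneous)

dG = 642.6638 kJ, non-spontaneous


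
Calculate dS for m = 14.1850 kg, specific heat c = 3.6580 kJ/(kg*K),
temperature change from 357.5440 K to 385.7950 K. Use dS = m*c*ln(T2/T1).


T2/T1 = 1.0790
ln(T2/T1) = 0.0760
dS = 14.1850 * 3.6580 * 0.0760 = 3.9460 kJ/K

3.9460 kJ/K


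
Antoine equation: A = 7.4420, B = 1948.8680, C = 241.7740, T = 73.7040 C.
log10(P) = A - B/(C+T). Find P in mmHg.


C+T = 315.4780
B/(C+T) = 6.1775
log10(P) = 7.4420 - 6.1775 = 1.2645
P = 10^1.2645 = 18.3862 mmHg

18.3862 mmHg


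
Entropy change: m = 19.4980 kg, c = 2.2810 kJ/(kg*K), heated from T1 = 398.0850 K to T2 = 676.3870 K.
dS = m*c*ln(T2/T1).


T2/T1 = 1.6991
ln(T2/T1) = 0.5301
dS = 19.4980 * 2.2810 * 0.5301 = 23.5762 kJ/K

23.5762 kJ/K


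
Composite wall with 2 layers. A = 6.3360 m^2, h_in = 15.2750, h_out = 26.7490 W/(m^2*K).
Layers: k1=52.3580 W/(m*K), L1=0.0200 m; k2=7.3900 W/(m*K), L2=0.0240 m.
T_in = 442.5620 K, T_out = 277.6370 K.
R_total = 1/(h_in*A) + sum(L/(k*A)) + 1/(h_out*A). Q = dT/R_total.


R_conv_in = 1/(15.2750*6.3360) = 0.0103
R_1 = 0.0200/(52.3580*6.3360) = 6.0288e-05
R_2 = 0.0240/(7.3900*6.3360) = 0.0005
R_conv_out = 1/(26.7490*6.3360) = 0.0059
R_total = 0.0168 K/W
Q = 164.9250 / 0.0168 = 9813.6599 W

R_total = 0.0168 K/W, Q = 9813.6599 W


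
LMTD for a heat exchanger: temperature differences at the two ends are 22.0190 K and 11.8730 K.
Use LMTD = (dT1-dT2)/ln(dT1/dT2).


dT1/dT2 = 1.8545
ln(dT1/dT2) = 0.6176
LMTD = 10.1460 / 0.6176 = 16.4271 K

16.4271 K


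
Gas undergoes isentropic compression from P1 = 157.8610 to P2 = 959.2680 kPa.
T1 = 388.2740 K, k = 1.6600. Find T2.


(k-1)/k = 0.3976
(P2/P1)^exp = 2.0492
T2 = 388.2740 * 2.0492 = 795.6389 K

795.6389 K


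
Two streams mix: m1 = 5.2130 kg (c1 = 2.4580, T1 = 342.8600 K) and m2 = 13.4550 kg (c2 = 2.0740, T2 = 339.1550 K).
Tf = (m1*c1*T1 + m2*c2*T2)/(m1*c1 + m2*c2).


num = 13857.6026
den = 40.7192
Tf = 340.3209 K

340.3209 K


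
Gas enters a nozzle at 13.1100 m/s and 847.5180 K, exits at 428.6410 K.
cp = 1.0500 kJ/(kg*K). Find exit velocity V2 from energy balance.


dT = 418.8770 K
2*cp*1000*dT = 879641.7000
V1^2 = 171.8721
V2 = sqrt(879813.5721) = 937.9838 m/s

937.9838 m/s


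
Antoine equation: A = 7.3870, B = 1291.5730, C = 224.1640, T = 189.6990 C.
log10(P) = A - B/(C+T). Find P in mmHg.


C+T = 413.8630
B/(C+T) = 3.1208
log10(P) = 7.3870 - 3.1208 = 4.2662
P = 10^4.2662 = 18459.7466 mmHg

18459.7466 mmHg


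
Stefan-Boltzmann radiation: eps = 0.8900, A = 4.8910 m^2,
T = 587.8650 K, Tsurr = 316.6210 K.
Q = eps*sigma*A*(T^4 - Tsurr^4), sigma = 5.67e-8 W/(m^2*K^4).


T^4 = 1.1943e+11
Tsurr^4 = 1.0050e+10
Q = 0.8900 * 5.67e-8 * 4.8910 * 1.0938e+11 = 26996.4100 W

26996.4100 W


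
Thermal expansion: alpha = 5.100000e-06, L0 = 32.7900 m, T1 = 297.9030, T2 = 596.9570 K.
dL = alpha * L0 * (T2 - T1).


dT = 299.0540 K
dL = 5.100000e-06 * 32.7900 * 299.0540 = 0.050011 m
L_final = 32.840011 m

dL = 0.050011 m


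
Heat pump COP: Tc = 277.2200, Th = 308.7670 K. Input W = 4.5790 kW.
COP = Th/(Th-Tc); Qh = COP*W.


COP = 308.7670 / 31.5470 = 9.7875
Qh = 9.7875 * 4.5790 = 44.8171 kW

COP = 9.7875, Qh = 44.8171 kW


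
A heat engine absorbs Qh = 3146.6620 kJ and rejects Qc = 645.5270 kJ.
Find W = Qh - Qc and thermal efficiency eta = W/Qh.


W = 3146.6620 - 645.5270 = 2501.1350 kJ
eta = 2501.1350 / 3146.6620 = 0.7949 = 79.4853%

W = 2501.1350 kJ, eta = 79.4853%


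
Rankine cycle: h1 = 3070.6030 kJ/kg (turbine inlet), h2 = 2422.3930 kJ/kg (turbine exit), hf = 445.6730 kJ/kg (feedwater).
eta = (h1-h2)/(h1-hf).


W = 648.2100 kJ/kg
Q_in = 2624.9300 kJ/kg
eta = 0.2469 = 24.6944%

eta = 24.6944%


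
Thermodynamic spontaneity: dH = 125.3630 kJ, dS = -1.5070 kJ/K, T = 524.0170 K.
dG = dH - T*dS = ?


T*dS = 524.0170 * -1.5070 = -789.6936 kJ
dG = 125.3630 + 789.6936 = 915.0566 kJ (non-spontaneous)

dG = 915.0566 kJ, non-spontaneous


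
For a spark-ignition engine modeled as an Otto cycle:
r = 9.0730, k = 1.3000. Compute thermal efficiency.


r^(k-1) = 1.9379
eta = 1 - 1/1.9379 = 0.4840 = 48.3970%

48.3970%


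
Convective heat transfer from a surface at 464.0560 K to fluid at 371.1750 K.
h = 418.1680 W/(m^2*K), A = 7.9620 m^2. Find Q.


dT = 92.8810 K
Q = 418.1680 * 7.9620 * 92.8810 = 309242.9813 W

309242.9813 W


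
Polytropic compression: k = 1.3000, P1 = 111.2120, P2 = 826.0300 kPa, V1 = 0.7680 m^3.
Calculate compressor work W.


(k-1)/k = 0.2308
(P2/P1)^exp = 1.5884
W = 4.3333 * 111.2120 * 0.7680 * (1.5884 - 1) = 217.7804 kJ

217.7804 kJ


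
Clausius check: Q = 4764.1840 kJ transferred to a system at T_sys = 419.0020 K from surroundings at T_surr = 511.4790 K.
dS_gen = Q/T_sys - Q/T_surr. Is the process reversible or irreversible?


dS_sys = 4764.1840/419.0020 = 11.3703 kJ/K
dS_surr = -4764.1840/511.4790 = -9.3145 kJ/K
dS_gen = 11.3703 - 9.3145 = 2.0558 kJ/K (irreversible)

dS_gen = 2.0558 kJ/K, irreversible


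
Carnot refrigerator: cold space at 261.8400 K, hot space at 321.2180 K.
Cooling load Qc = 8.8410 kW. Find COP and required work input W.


COP = 261.8400 / 59.3780 = 4.4097
W = 8.8410 / 4.4097 = 2.0049 kW

COP = 4.4097, W = 2.0049 kW


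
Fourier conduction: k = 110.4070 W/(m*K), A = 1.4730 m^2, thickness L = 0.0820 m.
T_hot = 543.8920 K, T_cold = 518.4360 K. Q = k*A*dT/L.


dT = 25.4560 K
Q = 110.4070 * 1.4730 * 25.4560 / 0.0820 = 50486.5467 W

50486.5467 W


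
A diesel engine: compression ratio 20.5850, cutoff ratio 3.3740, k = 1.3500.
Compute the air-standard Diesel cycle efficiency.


r^(k-1) = 2.8823
rc^k = 5.1641
eta = 0.5492 = 54.9219%

54.9219%


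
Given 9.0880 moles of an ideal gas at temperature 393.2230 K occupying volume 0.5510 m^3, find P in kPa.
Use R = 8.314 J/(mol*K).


P = nRT/V = 9.0880 * 8.314 * 393.2230 / 0.5510
= 29710.9987 / 0.5510 = 53921.9578 Pa = 53.9220 kPa

53.9220 kPa


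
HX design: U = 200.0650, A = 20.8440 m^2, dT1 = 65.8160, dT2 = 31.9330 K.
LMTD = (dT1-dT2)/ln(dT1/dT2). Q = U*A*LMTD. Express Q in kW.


LMTD = 46.8500 K
Q = 200.0650 * 20.8440 * 46.8500 = 195371.7661 W = 195.3718 kW

195.3718 kW


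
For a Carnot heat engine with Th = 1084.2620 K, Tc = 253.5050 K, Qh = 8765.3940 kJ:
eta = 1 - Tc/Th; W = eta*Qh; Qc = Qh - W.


eta = 1 - 253.5050/1084.2620 = 0.7662
W = 0.7662 * 8765.3940 = 6716.0081 kJ
Qc = 8765.3940 - 6716.0081 = 2049.3859 kJ

eta = 76.6196%, W = 6716.0081 kJ, Qc = 2049.3859 kJ


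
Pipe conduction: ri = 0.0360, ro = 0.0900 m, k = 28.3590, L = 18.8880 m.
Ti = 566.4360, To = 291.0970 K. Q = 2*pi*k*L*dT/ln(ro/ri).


dT = 275.3390 K
ln(ro/ri) = 0.9163
Q = 2*pi*28.3590*18.8880*275.3390 / 0.9163 = 1011326.0453 W

1011326.0453 W


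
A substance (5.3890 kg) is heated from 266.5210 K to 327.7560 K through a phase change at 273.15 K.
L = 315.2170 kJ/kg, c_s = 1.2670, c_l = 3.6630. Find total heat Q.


Q1 (sensible, solid) = 5.3890 * 1.2670 * 6.6290 = 45.2619 kJ
Q2 (latent) = 5.3890 * 315.2170 = 1698.7044 kJ
Q3 (sensible, liquid) = 5.3890 * 3.6630 * 54.6060 = 1077.9174 kJ
Q_total = 2821.8837 kJ

2821.8837 kJ


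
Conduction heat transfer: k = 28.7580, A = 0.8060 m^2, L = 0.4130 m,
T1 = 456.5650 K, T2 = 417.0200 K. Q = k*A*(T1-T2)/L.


dT = 39.5450 K
Q = 28.7580 * 0.8060 * 39.5450 / 0.4130 = 2219.3983 W

2219.3983 W


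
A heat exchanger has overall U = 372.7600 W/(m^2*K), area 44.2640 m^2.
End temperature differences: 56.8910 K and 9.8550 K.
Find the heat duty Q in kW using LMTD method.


LMTD = 26.8293 K
Q = 372.7600 * 44.2640 * 26.8293 = 442679.3165 W = 442.6793 kW

442.6793 kW


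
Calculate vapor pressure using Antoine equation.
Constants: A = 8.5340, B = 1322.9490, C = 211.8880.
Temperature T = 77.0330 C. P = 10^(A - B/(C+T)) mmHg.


C+T = 288.9210
B/(C+T) = 4.5789
log10(P) = 8.5340 - 4.5789 = 3.9551
P = 10^3.9551 = 9017.1671 mmHg

9017.1671 mmHg


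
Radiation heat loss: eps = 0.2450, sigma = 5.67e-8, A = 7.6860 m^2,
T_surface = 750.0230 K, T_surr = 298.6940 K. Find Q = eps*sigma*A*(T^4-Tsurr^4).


T^4 = 3.1645e+11
Tsurr^4 = 7.9599e+09
Q = 0.2450 * 5.67e-8 * 7.6860 * 3.0849e+11 = 32936.9854 W

32936.9854 W


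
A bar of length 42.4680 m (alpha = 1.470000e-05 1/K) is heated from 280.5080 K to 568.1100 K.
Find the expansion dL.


dT = 287.6020 K
dL = 1.470000e-05 * 42.4680 * 287.6020 = 0.179544 m
L_final = 42.647544 m

dL = 0.179544 m


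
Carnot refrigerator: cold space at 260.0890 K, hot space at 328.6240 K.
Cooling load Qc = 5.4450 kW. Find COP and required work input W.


COP = 260.0890 / 68.5350 = 3.7950
W = 5.4450 / 3.7950 = 1.4348 kW

COP = 3.7950, W = 1.4348 kW


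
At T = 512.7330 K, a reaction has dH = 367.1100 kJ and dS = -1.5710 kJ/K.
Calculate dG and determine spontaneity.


T*dS = 512.7330 * -1.5710 = -805.5035 kJ
dG = 367.1100 + 805.5035 = 1172.6135 kJ (non-spontaneous)

dG = 1172.6135 kJ, non-spontaneous


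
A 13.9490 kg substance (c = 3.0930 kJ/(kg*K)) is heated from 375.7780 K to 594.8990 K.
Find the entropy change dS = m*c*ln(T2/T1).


T2/T1 = 1.5831
ln(T2/T1) = 0.4594
dS = 13.9490 * 3.0930 * 0.4594 = 19.8202 kJ/K

19.8202 kJ/K


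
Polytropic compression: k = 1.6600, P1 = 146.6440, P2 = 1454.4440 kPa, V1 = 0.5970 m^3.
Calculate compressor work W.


(k-1)/k = 0.3976
(P2/P1)^exp = 2.4898
W = 2.5152 * 146.6440 * 0.5970 * (2.4898 - 1) = 328.0525 kJ

328.0525 kJ


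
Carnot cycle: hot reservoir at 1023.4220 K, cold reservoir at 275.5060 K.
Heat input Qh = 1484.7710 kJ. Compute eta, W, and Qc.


eta = 1 - 275.5060/1023.4220 = 0.7308
W = 0.7308 * 1484.7710 = 1085.0695 kJ
Qc = 1484.7710 - 1085.0695 = 399.7015 kJ

eta = 73.0799%, W = 1085.0695 kJ, Qc = 399.7015 kJ


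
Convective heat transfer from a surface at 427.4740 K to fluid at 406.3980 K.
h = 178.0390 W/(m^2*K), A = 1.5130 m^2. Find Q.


dT = 21.0760 K
Q = 178.0390 * 1.5130 * 21.0760 = 5677.3055 W

5677.3055 W


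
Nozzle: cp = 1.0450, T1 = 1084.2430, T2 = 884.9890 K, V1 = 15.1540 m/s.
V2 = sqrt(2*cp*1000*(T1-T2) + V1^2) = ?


dT = 199.2540 K
2*cp*1000*dT = 416440.8600
V1^2 = 229.6437
V2 = sqrt(416670.5037) = 645.5002 m/s

645.5002 m/s


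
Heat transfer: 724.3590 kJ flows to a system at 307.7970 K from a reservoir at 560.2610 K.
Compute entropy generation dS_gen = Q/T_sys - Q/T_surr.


dS_sys = 724.3590/307.7970 = 2.3534 kJ/K
dS_surr = -724.3590/560.2610 = -1.2929 kJ/K
dS_gen = 2.3534 - 1.2929 = 1.0605 kJ/K (irreversible)

dS_gen = 1.0605 kJ/K, irreversible


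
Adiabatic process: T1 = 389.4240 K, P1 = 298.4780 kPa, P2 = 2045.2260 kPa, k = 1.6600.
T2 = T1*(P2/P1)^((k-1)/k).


(k-1)/k = 0.3976
(P2/P1)^exp = 2.1494
T2 = 389.4240 * 2.1494 = 837.0285 K

837.0285 K


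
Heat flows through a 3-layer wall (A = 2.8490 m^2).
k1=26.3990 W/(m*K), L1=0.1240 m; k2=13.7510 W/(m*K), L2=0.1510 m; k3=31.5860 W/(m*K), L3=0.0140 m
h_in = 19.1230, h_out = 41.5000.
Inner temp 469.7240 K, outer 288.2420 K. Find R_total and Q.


R_conv_in = 1/(19.1230*2.8490) = 0.0184
R_1 = 0.1240/(26.3990*2.8490) = 0.0016
R_2 = 0.1510/(13.7510*2.8490) = 0.0039
R_3 = 0.0140/(31.5860*2.8490) = 0.0002
R_conv_out = 1/(41.5000*2.8490) = 0.0085
R_total = 0.0325 K/W
Q = 181.4820 / 0.0325 = 5588.9908 W

R_total = 0.0325 K/W, Q = 5588.9908 W


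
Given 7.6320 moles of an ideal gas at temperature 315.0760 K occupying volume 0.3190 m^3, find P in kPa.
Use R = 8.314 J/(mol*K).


P = nRT/V = 7.6320 * 8.314 * 315.0760 / 0.3190
= 19992.3435 / 0.3190 = 62671.9232 Pa = 62.6719 kPa

62.6719 kPa


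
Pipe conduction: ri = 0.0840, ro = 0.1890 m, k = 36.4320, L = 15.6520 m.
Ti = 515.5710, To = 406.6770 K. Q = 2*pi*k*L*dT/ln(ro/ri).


dT = 108.8940 K
ln(ro/ri) = 0.8109
Q = 2*pi*36.4320*15.6520*108.8940 / 0.8109 = 481119.7542 W

481119.7542 W


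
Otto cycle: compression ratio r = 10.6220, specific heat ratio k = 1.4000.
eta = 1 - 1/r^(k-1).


r^(k-1) = 2.5733
eta = 1 - 1/2.5733 = 0.6114 = 61.1387%

61.1387%


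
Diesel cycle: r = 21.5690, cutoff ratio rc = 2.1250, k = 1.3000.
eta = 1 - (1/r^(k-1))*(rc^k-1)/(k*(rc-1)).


r^(k-1) = 2.5127
rc^k = 2.6642
eta = 0.5471 = 54.7144%

54.7144%


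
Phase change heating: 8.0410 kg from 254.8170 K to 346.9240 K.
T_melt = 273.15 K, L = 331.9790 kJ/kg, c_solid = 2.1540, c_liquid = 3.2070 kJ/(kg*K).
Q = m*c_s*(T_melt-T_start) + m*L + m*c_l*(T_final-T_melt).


Q1 (sensible, solid) = 8.0410 * 2.1540 * 18.3330 = 317.5333 kJ
Q2 (latent) = 8.0410 * 331.9790 = 2669.4431 kJ
Q3 (sensible, liquid) = 8.0410 * 3.2070 * 73.7740 = 1902.4461 kJ
Q_total = 4889.4225 kJ

4889.4225 kJ


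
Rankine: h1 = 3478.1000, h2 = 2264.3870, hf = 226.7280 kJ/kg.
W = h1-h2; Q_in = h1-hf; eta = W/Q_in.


W = 1213.7130 kJ/kg
Q_in = 3251.3720 kJ/kg
eta = 0.3733 = 37.3293%

eta = 37.3293%


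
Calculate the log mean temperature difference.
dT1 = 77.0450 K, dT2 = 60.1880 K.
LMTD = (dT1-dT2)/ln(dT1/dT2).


dT1/dT2 = 1.2801
ln(dT1/dT2) = 0.2469
LMTD = 16.8570 / 0.2469 = 68.2700 K

68.2700 K


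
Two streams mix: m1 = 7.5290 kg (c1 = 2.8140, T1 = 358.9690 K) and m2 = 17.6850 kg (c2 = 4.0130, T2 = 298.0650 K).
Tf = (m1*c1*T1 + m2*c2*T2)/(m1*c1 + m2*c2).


num = 28758.9795
den = 92.1565
Tf = 312.0667 K

312.0667 K


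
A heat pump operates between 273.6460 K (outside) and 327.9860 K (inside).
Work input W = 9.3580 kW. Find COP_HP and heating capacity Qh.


COP = 327.9860 / 54.3400 = 6.0358
Qh = 6.0358 * 9.3580 = 56.4831 kW

COP = 6.0358, Qh = 56.4831 kW


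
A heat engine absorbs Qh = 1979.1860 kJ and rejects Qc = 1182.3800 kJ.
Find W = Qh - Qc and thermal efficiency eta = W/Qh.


W = 1979.1860 - 1182.3800 = 796.8060 kJ
eta = 796.8060 / 1979.1860 = 0.4026 = 40.2593%

W = 796.8060 kJ, eta = 40.2593%


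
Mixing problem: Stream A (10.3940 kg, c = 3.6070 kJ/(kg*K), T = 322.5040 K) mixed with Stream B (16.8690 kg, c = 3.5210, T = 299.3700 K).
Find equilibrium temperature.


num = 29872.3538
den = 96.8869
Tf = 308.3219 K

308.3219 K


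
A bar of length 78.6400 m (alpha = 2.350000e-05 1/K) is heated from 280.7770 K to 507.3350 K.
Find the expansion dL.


dT = 226.5580 K
dL = 2.350000e-05 * 78.6400 * 226.5580 = 0.418688 m
L_final = 79.058688 m

dL = 0.418688 m


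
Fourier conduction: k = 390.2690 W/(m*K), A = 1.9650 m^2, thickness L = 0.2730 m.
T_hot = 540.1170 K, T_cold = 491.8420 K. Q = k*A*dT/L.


dT = 48.2750 K
Q = 390.2690 * 1.9650 * 48.2750 / 0.2730 = 135608.2919 W

135608.2919 W


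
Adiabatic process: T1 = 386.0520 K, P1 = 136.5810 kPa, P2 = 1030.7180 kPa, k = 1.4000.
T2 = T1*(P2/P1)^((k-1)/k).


(k-1)/k = 0.2857
(P2/P1)^exp = 1.7815
T2 = 386.0520 * 1.7815 = 687.7513 K

687.7513 K


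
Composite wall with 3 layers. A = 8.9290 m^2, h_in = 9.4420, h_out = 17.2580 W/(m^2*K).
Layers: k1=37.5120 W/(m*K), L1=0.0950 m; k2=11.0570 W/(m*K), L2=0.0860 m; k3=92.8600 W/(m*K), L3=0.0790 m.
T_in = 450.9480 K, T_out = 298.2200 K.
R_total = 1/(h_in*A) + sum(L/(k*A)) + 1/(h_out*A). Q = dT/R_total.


R_conv_in = 1/(9.4420*8.9290) = 0.0119
R_1 = 0.0950/(37.5120*8.9290) = 0.0003
R_2 = 0.0860/(11.0570*8.9290) = 0.0009
R_3 = 0.0790/(92.8600*8.9290) = 9.5279e-05
R_conv_out = 1/(17.2580*8.9290) = 0.0065
R_total = 0.0196 K/W
Q = 152.7280 / 0.0196 = 7791.9488 W

R_total = 0.0196 K/W, Q = 7791.9488 W


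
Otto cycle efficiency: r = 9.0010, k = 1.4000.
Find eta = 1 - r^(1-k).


r^(k-1) = 2.4083
eta = 1 - 1/2.4083 = 0.5848 = 58.4775%

58.4775%


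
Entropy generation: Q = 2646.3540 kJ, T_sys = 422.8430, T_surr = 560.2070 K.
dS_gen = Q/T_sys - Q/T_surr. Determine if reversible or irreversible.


dS_sys = 2646.3540/422.8430 = 6.2585 kJ/K
dS_surr = -2646.3540/560.2070 = -4.7239 kJ/K
dS_gen = 6.2585 - 4.7239 = 1.5346 kJ/K (irreversible)

dS_gen = 1.5346 kJ/K, irreversible


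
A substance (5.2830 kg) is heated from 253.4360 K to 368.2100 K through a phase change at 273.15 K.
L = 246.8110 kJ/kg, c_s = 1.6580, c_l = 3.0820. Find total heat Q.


Q1 (sensible, solid) = 5.2830 * 1.6580 * 19.7140 = 172.6791 kJ
Q2 (latent) = 5.2830 * 246.8110 = 1303.9025 kJ
Q3 (sensible, liquid) = 5.2830 * 3.0820 * 95.0600 = 1547.7865 kJ
Q_total = 3024.3682 kJ

3024.3682 kJ


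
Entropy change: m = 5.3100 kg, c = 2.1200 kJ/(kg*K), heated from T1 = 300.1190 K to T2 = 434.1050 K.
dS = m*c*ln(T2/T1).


T2/T1 = 1.4464
ln(T2/T1) = 0.3691
dS = 5.3100 * 2.1200 * 0.3691 = 4.1551 kJ/K

4.1551 kJ/K


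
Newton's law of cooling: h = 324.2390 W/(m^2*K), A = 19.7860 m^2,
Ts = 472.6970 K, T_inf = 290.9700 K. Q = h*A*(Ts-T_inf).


dT = 181.7270 K
Q = 324.2390 * 19.7860 * 181.7270 = 1165850.0972 W

1165850.0972 W


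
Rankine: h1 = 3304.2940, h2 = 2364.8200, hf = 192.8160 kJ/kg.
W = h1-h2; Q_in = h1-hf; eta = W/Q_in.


W = 939.4740 kJ/kg
Q_in = 3111.4780 kJ/kg
eta = 0.3019 = 30.1938%

eta = 30.1938%


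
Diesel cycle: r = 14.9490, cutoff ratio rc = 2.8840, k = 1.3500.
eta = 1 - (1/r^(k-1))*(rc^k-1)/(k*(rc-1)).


r^(k-1) = 2.5770
rc^k = 4.1782
eta = 0.5151 = 51.5093%

51.5093%


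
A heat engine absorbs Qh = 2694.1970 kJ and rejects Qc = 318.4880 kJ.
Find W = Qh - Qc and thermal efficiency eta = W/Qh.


W = 2694.1970 - 318.4880 = 2375.7090 kJ
eta = 2375.7090 / 2694.1970 = 0.8818 = 88.1787%

W = 2375.7090 kJ, eta = 88.1787%


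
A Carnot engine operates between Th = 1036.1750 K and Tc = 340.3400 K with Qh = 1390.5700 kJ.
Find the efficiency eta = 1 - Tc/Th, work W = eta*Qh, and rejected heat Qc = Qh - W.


eta = 1 - 340.3400/1036.1750 = 0.6715
W = 0.6715 * 1390.5700 = 933.8261 kJ
Qc = 1390.5700 - 933.8261 = 456.7439 kJ

eta = 67.1542%, W = 933.8261 kJ, Qc = 456.7439 kJ


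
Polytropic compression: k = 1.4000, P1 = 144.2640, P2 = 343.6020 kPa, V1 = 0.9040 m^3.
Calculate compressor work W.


(k-1)/k = 0.2857
(P2/P1)^exp = 1.2814
W = 3.5000 * 144.2640 * 0.9040 * (1.2814 - 1) = 128.4459 kJ

128.4459 kJ


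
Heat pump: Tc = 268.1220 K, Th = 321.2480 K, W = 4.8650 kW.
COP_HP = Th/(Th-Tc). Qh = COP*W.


COP = 321.2480 / 53.1260 = 6.0469
Qh = 6.0469 * 4.8650 = 29.4182 kW

COP = 6.0469, Qh = 29.4182 kW


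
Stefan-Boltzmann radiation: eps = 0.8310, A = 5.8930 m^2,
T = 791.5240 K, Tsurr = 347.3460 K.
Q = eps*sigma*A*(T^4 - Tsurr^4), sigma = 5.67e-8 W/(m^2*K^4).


T^4 = 3.9252e+11
Tsurr^4 = 1.4556e+10
Q = 0.8310 * 5.67e-8 * 5.8930 * 3.7796e+11 = 104945.7936 W

104945.7936 W


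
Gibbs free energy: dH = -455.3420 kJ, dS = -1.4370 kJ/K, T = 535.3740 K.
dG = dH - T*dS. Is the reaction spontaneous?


T*dS = 535.3740 * -1.4370 = -769.3324 kJ
dG = -455.3420 + 769.3324 = 313.9904 kJ (non-spontaneous)

dG = 313.9904 kJ, non-spontaneous


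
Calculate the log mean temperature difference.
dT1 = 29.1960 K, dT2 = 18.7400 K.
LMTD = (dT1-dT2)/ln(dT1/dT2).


dT1/dT2 = 1.5580
ln(dT1/dT2) = 0.4434
LMTD = 10.4560 / 0.4434 = 23.5829 K

23.5829 K


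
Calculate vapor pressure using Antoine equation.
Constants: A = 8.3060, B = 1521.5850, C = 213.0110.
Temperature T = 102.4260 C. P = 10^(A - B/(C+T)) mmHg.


C+T = 315.4370
B/(C+T) = 4.8237
log10(P) = 8.3060 - 4.8237 = 3.4823
P = 10^3.4823 = 3035.7318 mmHg

3035.7318 mmHg


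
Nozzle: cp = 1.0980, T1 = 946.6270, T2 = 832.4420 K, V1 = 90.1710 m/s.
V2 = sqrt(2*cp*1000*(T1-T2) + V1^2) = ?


dT = 114.1850 K
2*cp*1000*dT = 250750.2600
V1^2 = 8130.8092
V2 = sqrt(258881.0692) = 508.8036 m/s

508.8036 m/s


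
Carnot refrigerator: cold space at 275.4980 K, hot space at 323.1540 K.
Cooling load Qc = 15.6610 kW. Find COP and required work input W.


COP = 275.4980 / 47.6560 = 5.7810
W = 15.6610 / 5.7810 = 2.7091 kW

COP = 5.7810, W = 2.7091 kW


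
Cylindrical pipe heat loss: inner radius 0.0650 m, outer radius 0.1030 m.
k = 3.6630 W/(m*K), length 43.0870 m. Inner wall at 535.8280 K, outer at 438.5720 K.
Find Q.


dT = 97.2560 K
ln(ro/ri) = 0.4603
Q = 2*pi*3.6630*43.0870*97.2560 / 0.4603 = 209507.2773 W

209507.2773 W


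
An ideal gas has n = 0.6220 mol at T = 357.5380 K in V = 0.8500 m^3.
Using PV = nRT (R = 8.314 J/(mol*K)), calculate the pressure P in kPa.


P = nRT/V = 0.6220 * 8.314 * 357.5380 / 0.8500
= 1848.9391 / 0.8500 = 2175.2225 Pa = 2.1752 kPa

2.1752 kPa


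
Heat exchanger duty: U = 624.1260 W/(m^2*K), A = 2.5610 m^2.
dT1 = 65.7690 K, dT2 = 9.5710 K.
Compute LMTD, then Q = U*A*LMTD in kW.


LMTD = 29.1572 K
Q = 624.1260 * 2.5610 * 29.1572 = 46604.5588 W = 46.6046 kW

46.6046 kW


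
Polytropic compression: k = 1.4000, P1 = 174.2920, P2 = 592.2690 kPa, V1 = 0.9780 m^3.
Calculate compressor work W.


(k-1)/k = 0.2857
(P2/P1)^exp = 1.4183
W = 3.5000 * 174.2920 * 0.9780 * (1.4183 - 1) = 249.5880 kJ

249.5880 kJ
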